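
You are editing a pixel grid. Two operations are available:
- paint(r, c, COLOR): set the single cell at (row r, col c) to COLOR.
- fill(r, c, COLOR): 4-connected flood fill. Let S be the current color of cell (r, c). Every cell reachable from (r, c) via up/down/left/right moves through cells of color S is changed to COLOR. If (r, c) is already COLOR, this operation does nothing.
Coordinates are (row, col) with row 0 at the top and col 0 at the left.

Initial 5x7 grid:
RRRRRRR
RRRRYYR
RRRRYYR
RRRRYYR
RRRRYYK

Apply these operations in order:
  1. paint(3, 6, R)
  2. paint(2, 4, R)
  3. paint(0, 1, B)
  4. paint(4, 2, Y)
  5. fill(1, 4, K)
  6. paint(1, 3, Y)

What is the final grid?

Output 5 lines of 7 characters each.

After op 1 paint(3,6,R):
RRRRRRR
RRRRYYR
RRRRYYR
RRRRYYR
RRRRYYK
After op 2 paint(2,4,R):
RRRRRRR
RRRRYYR
RRRRRYR
RRRRYYR
RRRRYYK
After op 3 paint(0,1,B):
RBRRRRR
RRRRYYR
RRRRRYR
RRRRYYR
RRRRYYK
After op 4 paint(4,2,Y):
RBRRRRR
RRRRYYR
RRRRRYR
RRRRYYR
RRYRYYK
After op 5 fill(1,4,K) [7 cells changed]:
RBRRRRR
RRRRKKR
RRRRRKR
RRRRKKR
RRYRKKK
After op 6 paint(1,3,Y):
RBRRRRR
RRRYKKR
RRRRRKR
RRRRKKR
RRYRKKK

Answer: RBRRRRR
RRRYKKR
RRRRRKR
RRRRKKR
RRYRKKK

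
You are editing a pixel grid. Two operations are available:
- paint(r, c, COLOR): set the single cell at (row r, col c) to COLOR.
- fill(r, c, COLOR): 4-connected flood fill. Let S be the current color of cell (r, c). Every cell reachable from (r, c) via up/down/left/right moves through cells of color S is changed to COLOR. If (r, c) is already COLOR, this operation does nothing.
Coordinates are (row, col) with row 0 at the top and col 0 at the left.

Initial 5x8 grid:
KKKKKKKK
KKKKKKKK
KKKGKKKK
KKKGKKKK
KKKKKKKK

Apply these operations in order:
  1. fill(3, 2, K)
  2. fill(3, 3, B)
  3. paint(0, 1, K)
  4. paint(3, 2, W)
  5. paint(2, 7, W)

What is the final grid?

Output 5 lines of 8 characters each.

After op 1 fill(3,2,K) [0 cells changed]:
KKKKKKKK
KKKKKKKK
KKKGKKKK
KKKGKKKK
KKKKKKKK
After op 2 fill(3,3,B) [2 cells changed]:
KKKKKKKK
KKKKKKKK
KKKBKKKK
KKKBKKKK
KKKKKKKK
After op 3 paint(0,1,K):
KKKKKKKK
KKKKKKKK
KKKBKKKK
KKKBKKKK
KKKKKKKK
After op 4 paint(3,2,W):
KKKKKKKK
KKKKKKKK
KKKBKKKK
KKWBKKKK
KKKKKKKK
After op 5 paint(2,7,W):
KKKKKKKK
KKKKKKKK
KKKBKKKW
KKWBKKKK
KKKKKKKK

Answer: KKKKKKKK
KKKKKKKK
KKKBKKKW
KKWBKKKK
KKKKKKKK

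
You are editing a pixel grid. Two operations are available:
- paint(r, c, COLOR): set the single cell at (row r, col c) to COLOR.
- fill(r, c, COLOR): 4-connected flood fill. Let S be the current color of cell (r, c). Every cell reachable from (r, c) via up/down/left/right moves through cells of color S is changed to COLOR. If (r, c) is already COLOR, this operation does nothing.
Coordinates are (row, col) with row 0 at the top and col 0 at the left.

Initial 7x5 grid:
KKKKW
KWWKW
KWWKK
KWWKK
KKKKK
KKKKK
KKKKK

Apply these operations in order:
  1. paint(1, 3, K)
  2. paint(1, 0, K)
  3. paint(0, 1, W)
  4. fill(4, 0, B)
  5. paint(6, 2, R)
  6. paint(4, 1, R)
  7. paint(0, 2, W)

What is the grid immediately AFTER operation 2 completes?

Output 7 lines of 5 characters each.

Answer: KKKKW
KWWKW
KWWKK
KWWKK
KKKKK
KKKKK
KKKKK

Derivation:
After op 1 paint(1,3,K):
KKKKW
KWWKW
KWWKK
KWWKK
KKKKK
KKKKK
KKKKK
After op 2 paint(1,0,K):
KKKKW
KWWKW
KWWKK
KWWKK
KKKKK
KKKKK
KKKKK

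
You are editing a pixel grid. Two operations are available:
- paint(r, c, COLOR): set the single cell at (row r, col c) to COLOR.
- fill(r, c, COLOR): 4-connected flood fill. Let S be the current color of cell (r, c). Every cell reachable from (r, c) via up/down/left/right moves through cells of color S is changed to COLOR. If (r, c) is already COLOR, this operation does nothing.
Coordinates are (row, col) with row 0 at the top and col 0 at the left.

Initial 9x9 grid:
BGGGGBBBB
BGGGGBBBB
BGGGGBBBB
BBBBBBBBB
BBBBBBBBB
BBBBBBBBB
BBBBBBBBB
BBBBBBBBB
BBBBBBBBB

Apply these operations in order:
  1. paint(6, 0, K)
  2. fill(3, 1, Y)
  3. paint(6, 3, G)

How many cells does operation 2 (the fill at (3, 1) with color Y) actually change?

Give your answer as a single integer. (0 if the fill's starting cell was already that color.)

Answer: 68

Derivation:
After op 1 paint(6,0,K):
BGGGGBBBB
BGGGGBBBB
BGGGGBBBB
BBBBBBBBB
BBBBBBBBB
BBBBBBBBB
KBBBBBBBB
BBBBBBBBB
BBBBBBBBB
After op 2 fill(3,1,Y) [68 cells changed]:
YGGGGYYYY
YGGGGYYYY
YGGGGYYYY
YYYYYYYYY
YYYYYYYYY
YYYYYYYYY
KYYYYYYYY
YYYYYYYYY
YYYYYYYYY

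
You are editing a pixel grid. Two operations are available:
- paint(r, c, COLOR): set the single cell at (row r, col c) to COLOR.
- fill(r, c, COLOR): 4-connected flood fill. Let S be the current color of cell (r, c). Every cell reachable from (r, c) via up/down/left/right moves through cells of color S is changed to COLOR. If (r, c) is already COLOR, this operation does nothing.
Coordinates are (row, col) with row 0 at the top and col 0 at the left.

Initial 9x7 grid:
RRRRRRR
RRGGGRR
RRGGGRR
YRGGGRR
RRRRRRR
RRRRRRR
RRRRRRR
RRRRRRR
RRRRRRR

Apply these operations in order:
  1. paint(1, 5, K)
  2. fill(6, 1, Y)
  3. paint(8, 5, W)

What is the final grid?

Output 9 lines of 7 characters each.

Answer: YYYYYYY
YYGGGKY
YYGGGYY
YYGGGYY
YYYYYYY
YYYYYYY
YYYYYYY
YYYYYYY
YYYYYWY

Derivation:
After op 1 paint(1,5,K):
RRRRRRR
RRGGGKR
RRGGGRR
YRGGGRR
RRRRRRR
RRRRRRR
RRRRRRR
RRRRRRR
RRRRRRR
After op 2 fill(6,1,Y) [52 cells changed]:
YYYYYYY
YYGGGKY
YYGGGYY
YYGGGYY
YYYYYYY
YYYYYYY
YYYYYYY
YYYYYYY
YYYYYYY
After op 3 paint(8,5,W):
YYYYYYY
YYGGGKY
YYGGGYY
YYGGGYY
YYYYYYY
YYYYYYY
YYYYYYY
YYYYYYY
YYYYYWY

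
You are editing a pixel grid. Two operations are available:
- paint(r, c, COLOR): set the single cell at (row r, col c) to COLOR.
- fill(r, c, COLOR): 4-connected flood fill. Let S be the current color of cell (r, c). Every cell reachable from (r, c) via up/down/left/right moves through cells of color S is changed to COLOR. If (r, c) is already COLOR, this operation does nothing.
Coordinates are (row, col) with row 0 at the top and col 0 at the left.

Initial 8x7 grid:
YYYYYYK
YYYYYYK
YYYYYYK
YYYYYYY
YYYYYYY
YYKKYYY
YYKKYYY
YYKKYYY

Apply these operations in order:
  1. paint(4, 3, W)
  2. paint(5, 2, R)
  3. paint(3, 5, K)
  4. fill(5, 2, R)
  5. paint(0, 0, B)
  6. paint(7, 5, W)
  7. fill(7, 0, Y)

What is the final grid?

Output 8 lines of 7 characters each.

After op 1 paint(4,3,W):
YYYYYYK
YYYYYYK
YYYYYYK
YYYYYYY
YYYWYYY
YYKKYYY
YYKKYYY
YYKKYYY
After op 2 paint(5,2,R):
YYYYYYK
YYYYYYK
YYYYYYK
YYYYYYY
YYYWYYY
YYRKYYY
YYKKYYY
YYKKYYY
After op 3 paint(3,5,K):
YYYYYYK
YYYYYYK
YYYYYYK
YYYYYKY
YYYWYYY
YYRKYYY
YYKKYYY
YYKKYYY
After op 4 fill(5,2,R) [0 cells changed]:
YYYYYYK
YYYYYYK
YYYYYYK
YYYYYKY
YYYWYYY
YYRKYYY
YYKKYYY
YYKKYYY
After op 5 paint(0,0,B):
BYYYYYK
YYYYYYK
YYYYYYK
YYYYYKY
YYYWYYY
YYRKYYY
YYKKYYY
YYKKYYY
After op 6 paint(7,5,W):
BYYYYYK
YYYYYYK
YYYYYYK
YYYYYKY
YYYWYYY
YYRKYYY
YYKKYYY
YYKKYWY
After op 7 fill(7,0,Y) [0 cells changed]:
BYYYYYK
YYYYYYK
YYYYYYK
YYYYYKY
YYYWYYY
YYRKYYY
YYKKYYY
YYKKYWY

Answer: BYYYYYK
YYYYYYK
YYYYYYK
YYYYYKY
YYYWYYY
YYRKYYY
YYKKYYY
YYKKYWY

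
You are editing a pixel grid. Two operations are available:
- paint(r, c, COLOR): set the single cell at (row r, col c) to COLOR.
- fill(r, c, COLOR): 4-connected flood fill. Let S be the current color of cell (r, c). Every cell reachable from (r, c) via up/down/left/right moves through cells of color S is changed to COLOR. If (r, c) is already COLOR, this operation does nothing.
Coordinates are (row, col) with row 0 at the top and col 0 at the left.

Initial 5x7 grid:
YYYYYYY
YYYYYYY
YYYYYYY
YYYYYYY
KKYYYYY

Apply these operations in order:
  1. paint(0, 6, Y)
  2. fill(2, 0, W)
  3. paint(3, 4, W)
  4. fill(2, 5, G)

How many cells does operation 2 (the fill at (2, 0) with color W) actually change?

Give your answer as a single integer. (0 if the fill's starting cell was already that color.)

After op 1 paint(0,6,Y):
YYYYYYY
YYYYYYY
YYYYYYY
YYYYYYY
KKYYYYY
After op 2 fill(2,0,W) [33 cells changed]:
WWWWWWW
WWWWWWW
WWWWWWW
WWWWWWW
KKWWWWW

Answer: 33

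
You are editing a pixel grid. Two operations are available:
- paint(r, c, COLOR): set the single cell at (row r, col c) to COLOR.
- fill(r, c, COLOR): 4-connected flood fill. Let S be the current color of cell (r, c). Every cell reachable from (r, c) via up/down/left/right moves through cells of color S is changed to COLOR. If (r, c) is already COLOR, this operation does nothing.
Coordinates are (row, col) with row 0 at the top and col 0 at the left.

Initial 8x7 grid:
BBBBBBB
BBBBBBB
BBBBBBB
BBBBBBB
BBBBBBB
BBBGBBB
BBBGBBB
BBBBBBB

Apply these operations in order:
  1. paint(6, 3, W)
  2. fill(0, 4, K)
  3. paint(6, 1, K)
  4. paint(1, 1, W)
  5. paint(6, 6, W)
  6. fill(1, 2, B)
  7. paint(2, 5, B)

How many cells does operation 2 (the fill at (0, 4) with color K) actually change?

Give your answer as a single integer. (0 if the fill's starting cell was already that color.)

After op 1 paint(6,3,W):
BBBBBBB
BBBBBBB
BBBBBBB
BBBBBBB
BBBBBBB
BBBGBBB
BBBWBBB
BBBBBBB
After op 2 fill(0,4,K) [54 cells changed]:
KKKKKKK
KKKKKKK
KKKKKKK
KKKKKKK
KKKKKKK
KKKGKKK
KKKWKKK
KKKKKKK

Answer: 54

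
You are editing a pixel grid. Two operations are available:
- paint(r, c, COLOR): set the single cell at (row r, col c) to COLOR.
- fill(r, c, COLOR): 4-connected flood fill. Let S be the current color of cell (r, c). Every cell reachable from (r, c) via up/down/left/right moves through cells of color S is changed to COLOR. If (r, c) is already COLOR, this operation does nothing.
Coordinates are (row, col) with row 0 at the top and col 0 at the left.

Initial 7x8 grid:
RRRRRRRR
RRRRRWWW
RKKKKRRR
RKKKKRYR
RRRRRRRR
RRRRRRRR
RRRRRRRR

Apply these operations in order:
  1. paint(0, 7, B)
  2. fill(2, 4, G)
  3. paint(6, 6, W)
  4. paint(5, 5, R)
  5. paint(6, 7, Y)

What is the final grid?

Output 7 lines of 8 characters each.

Answer: RRRRRRRB
RRRRRWWW
RGGGGRRR
RGGGGRYR
RRRRRRRR
RRRRRRRR
RRRRRRWY

Derivation:
After op 1 paint(0,7,B):
RRRRRRRB
RRRRRWWW
RKKKKRRR
RKKKKRYR
RRRRRRRR
RRRRRRRR
RRRRRRRR
After op 2 fill(2,4,G) [8 cells changed]:
RRRRRRRB
RRRRRWWW
RGGGGRRR
RGGGGRYR
RRRRRRRR
RRRRRRRR
RRRRRRRR
After op 3 paint(6,6,W):
RRRRRRRB
RRRRRWWW
RGGGGRRR
RGGGGRYR
RRRRRRRR
RRRRRRRR
RRRRRRWR
After op 4 paint(5,5,R):
RRRRRRRB
RRRRRWWW
RGGGGRRR
RGGGGRYR
RRRRRRRR
RRRRRRRR
RRRRRRWR
After op 5 paint(6,7,Y):
RRRRRRRB
RRRRRWWW
RGGGGRRR
RGGGGRYR
RRRRRRRR
RRRRRRRR
RRRRRRWY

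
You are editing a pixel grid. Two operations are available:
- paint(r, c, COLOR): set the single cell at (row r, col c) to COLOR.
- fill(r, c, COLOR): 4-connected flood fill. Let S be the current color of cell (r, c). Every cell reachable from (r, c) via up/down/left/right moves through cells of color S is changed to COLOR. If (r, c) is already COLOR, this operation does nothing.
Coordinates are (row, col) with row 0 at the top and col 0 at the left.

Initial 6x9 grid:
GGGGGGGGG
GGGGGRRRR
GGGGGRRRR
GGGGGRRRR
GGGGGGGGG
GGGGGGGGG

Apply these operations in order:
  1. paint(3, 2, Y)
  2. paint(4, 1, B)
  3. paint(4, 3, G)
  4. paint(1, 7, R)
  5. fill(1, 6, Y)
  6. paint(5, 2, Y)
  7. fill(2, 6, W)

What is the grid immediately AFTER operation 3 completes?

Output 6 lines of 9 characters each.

After op 1 paint(3,2,Y):
GGGGGGGGG
GGGGGRRRR
GGGGGRRRR
GGYGGRRRR
GGGGGGGGG
GGGGGGGGG
After op 2 paint(4,1,B):
GGGGGGGGG
GGGGGRRRR
GGGGGRRRR
GGYGGRRRR
GBGGGGGGG
GGGGGGGGG
After op 3 paint(4,3,G):
GGGGGGGGG
GGGGGRRRR
GGGGGRRRR
GGYGGRRRR
GBGGGGGGG
GGGGGGGGG

Answer: GGGGGGGGG
GGGGGRRRR
GGGGGRRRR
GGYGGRRRR
GBGGGGGGG
GGGGGGGGG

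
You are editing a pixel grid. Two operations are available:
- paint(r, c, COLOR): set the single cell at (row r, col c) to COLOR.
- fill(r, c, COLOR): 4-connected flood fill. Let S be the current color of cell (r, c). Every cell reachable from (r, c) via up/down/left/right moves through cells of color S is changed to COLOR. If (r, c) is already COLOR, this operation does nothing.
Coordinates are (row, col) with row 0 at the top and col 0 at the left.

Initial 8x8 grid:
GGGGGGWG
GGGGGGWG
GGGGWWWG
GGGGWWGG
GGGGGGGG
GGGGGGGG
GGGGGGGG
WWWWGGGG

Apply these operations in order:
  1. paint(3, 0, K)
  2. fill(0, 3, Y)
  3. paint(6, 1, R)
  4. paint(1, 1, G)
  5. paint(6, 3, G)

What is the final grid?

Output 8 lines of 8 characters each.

After op 1 paint(3,0,K):
GGGGGGWG
GGGGGGWG
GGGGWWWG
KGGGWWGG
GGGGGGGG
GGGGGGGG
GGGGGGGG
WWWWGGGG
After op 2 fill(0,3,Y) [52 cells changed]:
YYYYYYWY
YYYYYYWY
YYYYWWWY
KYYYWWYY
YYYYYYYY
YYYYYYYY
YYYYYYYY
WWWWYYYY
After op 3 paint(6,1,R):
YYYYYYWY
YYYYYYWY
YYYYWWWY
KYYYWWYY
YYYYYYYY
YYYYYYYY
YRYYYYYY
WWWWYYYY
After op 4 paint(1,1,G):
YYYYYYWY
YGYYYYWY
YYYYWWWY
KYYYWWYY
YYYYYYYY
YYYYYYYY
YRYYYYYY
WWWWYYYY
After op 5 paint(6,3,G):
YYYYYYWY
YGYYYYWY
YYYYWWWY
KYYYWWYY
YYYYYYYY
YYYYYYYY
YRYGYYYY
WWWWYYYY

Answer: YYYYYYWY
YGYYYYWY
YYYYWWWY
KYYYWWYY
YYYYYYYY
YYYYYYYY
YRYGYYYY
WWWWYYYY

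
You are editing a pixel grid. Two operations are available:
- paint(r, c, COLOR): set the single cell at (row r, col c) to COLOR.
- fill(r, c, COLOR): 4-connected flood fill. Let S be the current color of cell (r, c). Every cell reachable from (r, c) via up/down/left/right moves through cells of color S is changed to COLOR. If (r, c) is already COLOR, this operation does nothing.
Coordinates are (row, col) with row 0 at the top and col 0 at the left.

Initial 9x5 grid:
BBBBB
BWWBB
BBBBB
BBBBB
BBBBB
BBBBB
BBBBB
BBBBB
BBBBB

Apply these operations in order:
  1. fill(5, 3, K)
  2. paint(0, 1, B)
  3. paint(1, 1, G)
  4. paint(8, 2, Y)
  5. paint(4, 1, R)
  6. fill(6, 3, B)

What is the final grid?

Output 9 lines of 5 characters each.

Answer: BBBBB
BGWBB
BBBBB
BBBBB
BRBBB
BBBBB
BBBBB
BBBBB
BBYBB

Derivation:
After op 1 fill(5,3,K) [43 cells changed]:
KKKKK
KWWKK
KKKKK
KKKKK
KKKKK
KKKKK
KKKKK
KKKKK
KKKKK
After op 2 paint(0,1,B):
KBKKK
KWWKK
KKKKK
KKKKK
KKKKK
KKKKK
KKKKK
KKKKK
KKKKK
After op 3 paint(1,1,G):
KBKKK
KGWKK
KKKKK
KKKKK
KKKKK
KKKKK
KKKKK
KKKKK
KKKKK
After op 4 paint(8,2,Y):
KBKKK
KGWKK
KKKKK
KKKKK
KKKKK
KKKKK
KKKKK
KKKKK
KKYKK
After op 5 paint(4,1,R):
KBKKK
KGWKK
KKKKK
KKKKK
KRKKK
KKKKK
KKKKK
KKKKK
KKYKK
After op 6 fill(6,3,B) [40 cells changed]:
BBBBB
BGWBB
BBBBB
BBBBB
BRBBB
BBBBB
BBBBB
BBBBB
BBYBB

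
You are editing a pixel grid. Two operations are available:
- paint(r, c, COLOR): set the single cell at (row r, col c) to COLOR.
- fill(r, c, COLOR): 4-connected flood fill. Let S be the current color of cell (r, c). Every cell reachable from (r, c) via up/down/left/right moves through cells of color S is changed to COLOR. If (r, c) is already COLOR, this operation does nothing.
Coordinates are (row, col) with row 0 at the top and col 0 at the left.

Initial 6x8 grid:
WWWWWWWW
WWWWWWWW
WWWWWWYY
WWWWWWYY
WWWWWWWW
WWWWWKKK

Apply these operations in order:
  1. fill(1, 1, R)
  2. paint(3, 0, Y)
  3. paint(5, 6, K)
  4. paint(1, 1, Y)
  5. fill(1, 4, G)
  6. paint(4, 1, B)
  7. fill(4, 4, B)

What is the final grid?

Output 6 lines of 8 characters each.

Answer: BBBBBBBB
BYBBBBBB
BBBBBBYY
YBBBBBYY
BBBBBBBB
BBBBBKKK

Derivation:
After op 1 fill(1,1,R) [41 cells changed]:
RRRRRRRR
RRRRRRRR
RRRRRRYY
RRRRRRYY
RRRRRRRR
RRRRRKKK
After op 2 paint(3,0,Y):
RRRRRRRR
RRRRRRRR
RRRRRRYY
YRRRRRYY
RRRRRRRR
RRRRRKKK
After op 3 paint(5,6,K):
RRRRRRRR
RRRRRRRR
RRRRRRYY
YRRRRRYY
RRRRRRRR
RRRRRKKK
After op 4 paint(1,1,Y):
RRRRRRRR
RYRRRRRR
RRRRRRYY
YRRRRRYY
RRRRRRRR
RRRRRKKK
After op 5 fill(1,4,G) [39 cells changed]:
GGGGGGGG
GYGGGGGG
GGGGGGYY
YGGGGGYY
GGGGGGGG
GGGGGKKK
After op 6 paint(4,1,B):
GGGGGGGG
GYGGGGGG
GGGGGGYY
YGGGGGYY
GBGGGGGG
GGGGGKKK
After op 7 fill(4,4,B) [38 cells changed]:
BBBBBBBB
BYBBBBBB
BBBBBBYY
YBBBBBYY
BBBBBBBB
BBBBBKKK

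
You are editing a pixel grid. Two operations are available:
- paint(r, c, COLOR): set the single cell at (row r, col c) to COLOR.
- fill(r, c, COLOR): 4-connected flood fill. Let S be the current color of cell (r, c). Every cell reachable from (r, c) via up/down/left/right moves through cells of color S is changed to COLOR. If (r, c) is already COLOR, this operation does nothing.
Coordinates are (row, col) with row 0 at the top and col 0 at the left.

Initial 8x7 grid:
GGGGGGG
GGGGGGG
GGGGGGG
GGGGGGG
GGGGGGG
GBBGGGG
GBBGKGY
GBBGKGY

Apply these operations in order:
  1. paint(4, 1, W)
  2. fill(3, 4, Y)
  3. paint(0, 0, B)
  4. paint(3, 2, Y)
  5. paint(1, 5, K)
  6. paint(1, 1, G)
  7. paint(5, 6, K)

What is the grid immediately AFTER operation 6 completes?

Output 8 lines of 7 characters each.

After op 1 paint(4,1,W):
GGGGGGG
GGGGGGG
GGGGGGG
GGGGGGG
GWGGGGG
GBBGGGG
GBBGKGY
GBBGKGY
After op 2 fill(3,4,Y) [45 cells changed]:
YYYYYYY
YYYYYYY
YYYYYYY
YYYYYYY
YWYYYYY
YBBYYYY
YBBYKYY
YBBYKYY
After op 3 paint(0,0,B):
BYYYYYY
YYYYYYY
YYYYYYY
YYYYYYY
YWYYYYY
YBBYYYY
YBBYKYY
YBBYKYY
After op 4 paint(3,2,Y):
BYYYYYY
YYYYYYY
YYYYYYY
YYYYYYY
YWYYYYY
YBBYYYY
YBBYKYY
YBBYKYY
After op 5 paint(1,5,K):
BYYYYYY
YYYYYKY
YYYYYYY
YYYYYYY
YWYYYYY
YBBYYYY
YBBYKYY
YBBYKYY
After op 6 paint(1,1,G):
BYYYYYY
YGYYYKY
YYYYYYY
YYYYYYY
YWYYYYY
YBBYYYY
YBBYKYY
YBBYKYY

Answer: BYYYYYY
YGYYYKY
YYYYYYY
YYYYYYY
YWYYYYY
YBBYYYY
YBBYKYY
YBBYKYY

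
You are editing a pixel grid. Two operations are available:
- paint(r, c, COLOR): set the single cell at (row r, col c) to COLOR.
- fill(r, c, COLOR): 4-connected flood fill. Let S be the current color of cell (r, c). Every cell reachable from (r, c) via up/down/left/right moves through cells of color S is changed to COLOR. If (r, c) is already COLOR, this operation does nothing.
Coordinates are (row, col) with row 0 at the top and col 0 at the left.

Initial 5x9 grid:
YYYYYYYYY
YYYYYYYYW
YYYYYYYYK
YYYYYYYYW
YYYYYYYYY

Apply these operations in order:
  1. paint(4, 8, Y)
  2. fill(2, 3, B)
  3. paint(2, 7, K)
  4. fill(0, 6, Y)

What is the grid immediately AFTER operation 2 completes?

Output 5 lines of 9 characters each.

After op 1 paint(4,8,Y):
YYYYYYYYY
YYYYYYYYW
YYYYYYYYK
YYYYYYYYW
YYYYYYYYY
After op 2 fill(2,3,B) [42 cells changed]:
BBBBBBBBB
BBBBBBBBW
BBBBBBBBK
BBBBBBBBW
BBBBBBBBB

Answer: BBBBBBBBB
BBBBBBBBW
BBBBBBBBK
BBBBBBBBW
BBBBBBBBB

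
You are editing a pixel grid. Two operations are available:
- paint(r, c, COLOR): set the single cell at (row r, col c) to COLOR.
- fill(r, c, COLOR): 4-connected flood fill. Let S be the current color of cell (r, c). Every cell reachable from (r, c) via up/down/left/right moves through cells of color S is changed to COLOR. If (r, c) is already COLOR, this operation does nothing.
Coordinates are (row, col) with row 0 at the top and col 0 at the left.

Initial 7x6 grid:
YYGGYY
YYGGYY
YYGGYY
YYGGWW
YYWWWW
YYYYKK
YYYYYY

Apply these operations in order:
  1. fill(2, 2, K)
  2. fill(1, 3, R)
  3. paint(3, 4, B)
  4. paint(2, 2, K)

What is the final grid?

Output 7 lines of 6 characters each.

After op 1 fill(2,2,K) [8 cells changed]:
YYKKYY
YYKKYY
YYKKYY
YYKKWW
YYWWWW
YYYYKK
YYYYYY
After op 2 fill(1,3,R) [8 cells changed]:
YYRRYY
YYRRYY
YYRRYY
YYRRWW
YYWWWW
YYYYKK
YYYYYY
After op 3 paint(3,4,B):
YYRRYY
YYRRYY
YYRRYY
YYRRBW
YYWWWW
YYYYKK
YYYYYY
After op 4 paint(2,2,K):
YYRRYY
YYRRYY
YYKRYY
YYRRBW
YYWWWW
YYYYKK
YYYYYY

Answer: YYRRYY
YYRRYY
YYKRYY
YYRRBW
YYWWWW
YYYYKK
YYYYYY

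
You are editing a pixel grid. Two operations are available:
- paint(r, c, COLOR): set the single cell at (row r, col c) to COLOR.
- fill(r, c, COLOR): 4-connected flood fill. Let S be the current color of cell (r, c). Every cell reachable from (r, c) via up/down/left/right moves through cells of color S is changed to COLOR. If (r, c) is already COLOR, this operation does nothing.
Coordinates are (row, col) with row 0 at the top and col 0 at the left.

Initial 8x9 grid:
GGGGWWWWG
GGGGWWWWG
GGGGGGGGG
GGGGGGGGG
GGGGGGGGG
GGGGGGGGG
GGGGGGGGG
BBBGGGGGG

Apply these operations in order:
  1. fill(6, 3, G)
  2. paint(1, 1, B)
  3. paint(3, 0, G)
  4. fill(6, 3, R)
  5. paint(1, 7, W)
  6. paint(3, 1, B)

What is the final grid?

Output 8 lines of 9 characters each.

Answer: RRRRWWWWR
RBRRWWWWR
RRRRRRRRR
RBRRRRRRR
RRRRRRRRR
RRRRRRRRR
RRRRRRRRR
BBBRRRRRR

Derivation:
After op 1 fill(6,3,G) [0 cells changed]:
GGGGWWWWG
GGGGWWWWG
GGGGGGGGG
GGGGGGGGG
GGGGGGGGG
GGGGGGGGG
GGGGGGGGG
BBBGGGGGG
After op 2 paint(1,1,B):
GGGGWWWWG
GBGGWWWWG
GGGGGGGGG
GGGGGGGGG
GGGGGGGGG
GGGGGGGGG
GGGGGGGGG
BBBGGGGGG
After op 3 paint(3,0,G):
GGGGWWWWG
GBGGWWWWG
GGGGGGGGG
GGGGGGGGG
GGGGGGGGG
GGGGGGGGG
GGGGGGGGG
BBBGGGGGG
After op 4 fill(6,3,R) [60 cells changed]:
RRRRWWWWR
RBRRWWWWR
RRRRRRRRR
RRRRRRRRR
RRRRRRRRR
RRRRRRRRR
RRRRRRRRR
BBBRRRRRR
After op 5 paint(1,7,W):
RRRRWWWWR
RBRRWWWWR
RRRRRRRRR
RRRRRRRRR
RRRRRRRRR
RRRRRRRRR
RRRRRRRRR
BBBRRRRRR
After op 6 paint(3,1,B):
RRRRWWWWR
RBRRWWWWR
RRRRRRRRR
RBRRRRRRR
RRRRRRRRR
RRRRRRRRR
RRRRRRRRR
BBBRRRRRR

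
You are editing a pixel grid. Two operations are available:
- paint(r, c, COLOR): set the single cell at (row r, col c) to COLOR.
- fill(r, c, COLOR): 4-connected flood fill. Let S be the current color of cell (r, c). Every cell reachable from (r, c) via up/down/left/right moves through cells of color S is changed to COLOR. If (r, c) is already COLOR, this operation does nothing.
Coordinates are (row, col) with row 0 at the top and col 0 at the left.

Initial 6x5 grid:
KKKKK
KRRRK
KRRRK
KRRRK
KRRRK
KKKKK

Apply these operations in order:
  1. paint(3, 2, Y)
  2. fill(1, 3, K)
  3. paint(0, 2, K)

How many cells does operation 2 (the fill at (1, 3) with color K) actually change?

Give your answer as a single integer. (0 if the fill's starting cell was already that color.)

After op 1 paint(3,2,Y):
KKKKK
KRRRK
KRRRK
KRYRK
KRRRK
KKKKK
After op 2 fill(1,3,K) [11 cells changed]:
KKKKK
KKKKK
KKKKK
KKYKK
KKKKK
KKKKK

Answer: 11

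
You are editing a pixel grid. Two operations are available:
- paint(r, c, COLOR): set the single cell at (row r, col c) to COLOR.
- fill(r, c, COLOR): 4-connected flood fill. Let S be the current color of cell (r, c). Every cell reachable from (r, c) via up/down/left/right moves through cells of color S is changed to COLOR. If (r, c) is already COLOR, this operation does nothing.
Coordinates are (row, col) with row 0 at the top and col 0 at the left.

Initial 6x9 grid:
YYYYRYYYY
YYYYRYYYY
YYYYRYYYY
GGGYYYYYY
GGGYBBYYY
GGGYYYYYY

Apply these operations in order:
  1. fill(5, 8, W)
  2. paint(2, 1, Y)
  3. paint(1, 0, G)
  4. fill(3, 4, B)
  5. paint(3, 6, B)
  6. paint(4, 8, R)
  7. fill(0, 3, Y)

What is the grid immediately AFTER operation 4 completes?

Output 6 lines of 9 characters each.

Answer: BBBBRBBBB
GBBBRBBBB
WYBBRBBBB
GGGBBBBBB
GGGBBBBBB
GGGBBBBBB

Derivation:
After op 1 fill(5,8,W) [40 cells changed]:
WWWWRWWWW
WWWWRWWWW
WWWWRWWWW
GGGWWWWWW
GGGWBBWWW
GGGWWWWWW
After op 2 paint(2,1,Y):
WWWWRWWWW
WWWWRWWWW
WYWWRWWWW
GGGWWWWWW
GGGWBBWWW
GGGWWWWWW
After op 3 paint(1,0,G):
WWWWRWWWW
GWWWRWWWW
WYWWRWWWW
GGGWWWWWW
GGGWBBWWW
GGGWWWWWW
After op 4 fill(3,4,B) [37 cells changed]:
BBBBRBBBB
GBBBRBBBB
WYBBRBBBB
GGGBBBBBB
GGGBBBBBB
GGGBBBBBB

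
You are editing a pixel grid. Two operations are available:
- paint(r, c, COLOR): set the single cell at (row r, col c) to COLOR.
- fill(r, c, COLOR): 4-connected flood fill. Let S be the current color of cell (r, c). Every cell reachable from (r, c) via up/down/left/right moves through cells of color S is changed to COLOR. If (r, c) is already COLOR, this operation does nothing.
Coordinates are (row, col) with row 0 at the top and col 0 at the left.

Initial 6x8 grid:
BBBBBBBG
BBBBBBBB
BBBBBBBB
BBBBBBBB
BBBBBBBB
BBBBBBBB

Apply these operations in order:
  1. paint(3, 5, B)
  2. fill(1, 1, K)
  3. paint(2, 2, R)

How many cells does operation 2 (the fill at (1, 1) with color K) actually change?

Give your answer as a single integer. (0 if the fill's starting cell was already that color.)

Answer: 47

Derivation:
After op 1 paint(3,5,B):
BBBBBBBG
BBBBBBBB
BBBBBBBB
BBBBBBBB
BBBBBBBB
BBBBBBBB
After op 2 fill(1,1,K) [47 cells changed]:
KKKKKKKG
KKKKKKKK
KKKKKKKK
KKKKKKKK
KKKKKKKK
KKKKKKKK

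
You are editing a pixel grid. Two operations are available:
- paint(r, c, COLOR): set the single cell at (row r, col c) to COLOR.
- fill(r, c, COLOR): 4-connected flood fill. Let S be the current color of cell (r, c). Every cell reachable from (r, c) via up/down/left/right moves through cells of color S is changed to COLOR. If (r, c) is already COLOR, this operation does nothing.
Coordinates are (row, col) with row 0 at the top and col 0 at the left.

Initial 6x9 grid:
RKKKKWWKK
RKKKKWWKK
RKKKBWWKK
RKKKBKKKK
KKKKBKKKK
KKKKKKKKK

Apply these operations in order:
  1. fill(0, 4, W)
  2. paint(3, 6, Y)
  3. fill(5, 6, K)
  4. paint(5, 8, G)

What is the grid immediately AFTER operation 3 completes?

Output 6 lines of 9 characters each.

Answer: RKKKKKKKK
RKKKKKKKK
RKKKBKKKK
RKKKBKYKK
KKKKBKKKK
KKKKKKKKK

Derivation:
After op 1 fill(0,4,W) [41 cells changed]:
RWWWWWWWW
RWWWWWWWW
RWWWBWWWW
RWWWBWWWW
WWWWBWWWW
WWWWWWWWW
After op 2 paint(3,6,Y):
RWWWWWWWW
RWWWWWWWW
RWWWBWWWW
RWWWBWYWW
WWWWBWWWW
WWWWWWWWW
After op 3 fill(5,6,K) [46 cells changed]:
RKKKKKKKK
RKKKKKKKK
RKKKBKKKK
RKKKBKYKK
KKKKBKKKK
KKKKKKKKK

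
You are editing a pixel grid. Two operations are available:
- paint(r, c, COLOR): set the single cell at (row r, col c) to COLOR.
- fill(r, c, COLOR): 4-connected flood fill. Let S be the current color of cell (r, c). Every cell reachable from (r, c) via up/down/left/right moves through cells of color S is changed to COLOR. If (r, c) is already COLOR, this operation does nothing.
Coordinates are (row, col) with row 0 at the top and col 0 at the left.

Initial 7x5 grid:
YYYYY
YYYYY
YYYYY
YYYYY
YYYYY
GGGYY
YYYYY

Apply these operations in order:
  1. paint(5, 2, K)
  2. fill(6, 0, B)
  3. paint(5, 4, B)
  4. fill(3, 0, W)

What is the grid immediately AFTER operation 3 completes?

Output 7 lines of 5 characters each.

After op 1 paint(5,2,K):
YYYYY
YYYYY
YYYYY
YYYYY
YYYYY
GGKYY
YYYYY
After op 2 fill(6,0,B) [32 cells changed]:
BBBBB
BBBBB
BBBBB
BBBBB
BBBBB
GGKBB
BBBBB
After op 3 paint(5,4,B):
BBBBB
BBBBB
BBBBB
BBBBB
BBBBB
GGKBB
BBBBB

Answer: BBBBB
BBBBB
BBBBB
BBBBB
BBBBB
GGKBB
BBBBB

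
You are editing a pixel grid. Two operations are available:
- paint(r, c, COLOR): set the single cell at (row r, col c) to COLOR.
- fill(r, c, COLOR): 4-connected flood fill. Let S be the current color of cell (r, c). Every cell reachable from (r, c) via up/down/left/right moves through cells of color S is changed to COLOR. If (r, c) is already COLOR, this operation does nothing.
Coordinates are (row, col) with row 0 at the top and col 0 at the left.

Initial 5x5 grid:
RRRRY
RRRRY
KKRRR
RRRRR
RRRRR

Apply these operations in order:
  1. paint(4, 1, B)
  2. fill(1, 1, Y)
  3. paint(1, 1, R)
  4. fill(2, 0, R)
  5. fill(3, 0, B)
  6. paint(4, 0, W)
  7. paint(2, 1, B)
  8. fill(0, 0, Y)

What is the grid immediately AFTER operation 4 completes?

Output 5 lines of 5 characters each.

Answer: YYYYY
YRYYY
RRYYY
YYYYY
YBYYY

Derivation:
After op 1 paint(4,1,B):
RRRRY
RRRRY
KKRRR
RRRRR
RBRRR
After op 2 fill(1,1,Y) [20 cells changed]:
YYYYY
YYYYY
KKYYY
YYYYY
YBYYY
After op 3 paint(1,1,R):
YYYYY
YRYYY
KKYYY
YYYYY
YBYYY
After op 4 fill(2,0,R) [2 cells changed]:
YYYYY
YRYYY
RRYYY
YYYYY
YBYYY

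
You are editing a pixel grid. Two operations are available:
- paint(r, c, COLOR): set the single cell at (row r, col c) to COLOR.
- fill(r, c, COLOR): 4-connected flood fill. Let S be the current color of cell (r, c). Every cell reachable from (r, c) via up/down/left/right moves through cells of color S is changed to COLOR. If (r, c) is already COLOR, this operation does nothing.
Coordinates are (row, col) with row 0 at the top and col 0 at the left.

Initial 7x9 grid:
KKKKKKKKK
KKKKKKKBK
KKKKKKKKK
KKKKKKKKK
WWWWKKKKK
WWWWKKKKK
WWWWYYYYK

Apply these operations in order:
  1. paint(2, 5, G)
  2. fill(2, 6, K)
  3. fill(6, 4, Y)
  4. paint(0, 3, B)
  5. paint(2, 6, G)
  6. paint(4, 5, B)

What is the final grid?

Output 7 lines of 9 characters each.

After op 1 paint(2,5,G):
KKKKKKKKK
KKKKKKKBK
KKKKKGKKK
KKKKKKKKK
WWWWKKKKK
WWWWKKKKK
WWWWYYYYK
After op 2 fill(2,6,K) [0 cells changed]:
KKKKKKKKK
KKKKKKKBK
KKKKKGKKK
KKKKKKKKK
WWWWKKKKK
WWWWKKKKK
WWWWYYYYK
After op 3 fill(6,4,Y) [0 cells changed]:
KKKKKKKKK
KKKKKKKBK
KKKKKGKKK
KKKKKKKKK
WWWWKKKKK
WWWWKKKKK
WWWWYYYYK
After op 4 paint(0,3,B):
KKKBKKKKK
KKKKKKKBK
KKKKKGKKK
KKKKKKKKK
WWWWKKKKK
WWWWKKKKK
WWWWYYYYK
After op 5 paint(2,6,G):
KKKBKKKKK
KKKKKKKBK
KKKKKGGKK
KKKKKKKKK
WWWWKKKKK
WWWWKKKKK
WWWWYYYYK
After op 6 paint(4,5,B):
KKKBKKKKK
KKKKKKKBK
KKKKKGGKK
KKKKKKKKK
WWWWKBKKK
WWWWKKKKK
WWWWYYYYK

Answer: KKKBKKKKK
KKKKKKKBK
KKKKKGGKK
KKKKKKKKK
WWWWKBKKK
WWWWKKKKK
WWWWYYYYK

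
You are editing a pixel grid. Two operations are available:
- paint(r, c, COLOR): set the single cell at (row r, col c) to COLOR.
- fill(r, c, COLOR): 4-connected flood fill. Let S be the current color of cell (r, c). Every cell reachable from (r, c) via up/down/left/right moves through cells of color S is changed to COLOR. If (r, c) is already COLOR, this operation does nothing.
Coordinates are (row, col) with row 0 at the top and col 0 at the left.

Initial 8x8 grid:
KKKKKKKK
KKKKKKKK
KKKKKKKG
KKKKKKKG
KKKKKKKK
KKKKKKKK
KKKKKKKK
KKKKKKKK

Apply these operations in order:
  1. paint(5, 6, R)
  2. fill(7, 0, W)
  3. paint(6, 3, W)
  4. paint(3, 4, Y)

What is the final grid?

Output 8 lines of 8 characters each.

After op 1 paint(5,6,R):
KKKKKKKK
KKKKKKKK
KKKKKKKG
KKKKKKKG
KKKKKKKK
KKKKKKRK
KKKKKKKK
KKKKKKKK
After op 2 fill(7,0,W) [61 cells changed]:
WWWWWWWW
WWWWWWWW
WWWWWWWG
WWWWWWWG
WWWWWWWW
WWWWWWRW
WWWWWWWW
WWWWWWWW
After op 3 paint(6,3,W):
WWWWWWWW
WWWWWWWW
WWWWWWWG
WWWWWWWG
WWWWWWWW
WWWWWWRW
WWWWWWWW
WWWWWWWW
After op 4 paint(3,4,Y):
WWWWWWWW
WWWWWWWW
WWWWWWWG
WWWWYWWG
WWWWWWWW
WWWWWWRW
WWWWWWWW
WWWWWWWW

Answer: WWWWWWWW
WWWWWWWW
WWWWWWWG
WWWWYWWG
WWWWWWWW
WWWWWWRW
WWWWWWWW
WWWWWWWW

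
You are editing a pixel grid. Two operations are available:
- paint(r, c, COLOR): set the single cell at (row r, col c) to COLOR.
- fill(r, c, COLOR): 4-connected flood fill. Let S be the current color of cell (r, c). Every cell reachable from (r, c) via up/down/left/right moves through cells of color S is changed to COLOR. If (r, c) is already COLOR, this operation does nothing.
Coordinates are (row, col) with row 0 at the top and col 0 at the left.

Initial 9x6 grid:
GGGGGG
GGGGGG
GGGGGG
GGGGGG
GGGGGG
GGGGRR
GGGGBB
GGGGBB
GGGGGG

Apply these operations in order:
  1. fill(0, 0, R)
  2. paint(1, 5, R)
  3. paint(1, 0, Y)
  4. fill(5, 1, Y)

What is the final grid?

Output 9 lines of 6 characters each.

After op 1 fill(0,0,R) [48 cells changed]:
RRRRRR
RRRRRR
RRRRRR
RRRRRR
RRRRRR
RRRRRR
RRRRBB
RRRRBB
RRRRRR
After op 2 paint(1,5,R):
RRRRRR
RRRRRR
RRRRRR
RRRRRR
RRRRRR
RRRRRR
RRRRBB
RRRRBB
RRRRRR
After op 3 paint(1,0,Y):
RRRRRR
YRRRRR
RRRRRR
RRRRRR
RRRRRR
RRRRRR
RRRRBB
RRRRBB
RRRRRR
After op 4 fill(5,1,Y) [49 cells changed]:
YYYYYY
YYYYYY
YYYYYY
YYYYYY
YYYYYY
YYYYYY
YYYYBB
YYYYBB
YYYYYY

Answer: YYYYYY
YYYYYY
YYYYYY
YYYYYY
YYYYYY
YYYYYY
YYYYBB
YYYYBB
YYYYYY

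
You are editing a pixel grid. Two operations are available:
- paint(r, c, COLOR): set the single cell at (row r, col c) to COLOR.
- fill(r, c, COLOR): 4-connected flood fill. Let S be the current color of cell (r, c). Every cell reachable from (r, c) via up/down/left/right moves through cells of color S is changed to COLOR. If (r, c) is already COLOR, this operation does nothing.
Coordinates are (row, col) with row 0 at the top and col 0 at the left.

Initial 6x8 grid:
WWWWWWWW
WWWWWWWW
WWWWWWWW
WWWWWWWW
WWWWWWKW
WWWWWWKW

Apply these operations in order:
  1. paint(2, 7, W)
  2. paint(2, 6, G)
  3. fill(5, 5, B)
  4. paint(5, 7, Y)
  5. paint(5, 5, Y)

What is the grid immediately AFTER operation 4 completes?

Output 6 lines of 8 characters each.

Answer: BBBBBBBB
BBBBBBBB
BBBBBBGB
BBBBBBBB
BBBBBBKB
BBBBBBKY

Derivation:
After op 1 paint(2,7,W):
WWWWWWWW
WWWWWWWW
WWWWWWWW
WWWWWWWW
WWWWWWKW
WWWWWWKW
After op 2 paint(2,6,G):
WWWWWWWW
WWWWWWWW
WWWWWWGW
WWWWWWWW
WWWWWWKW
WWWWWWKW
After op 3 fill(5,5,B) [45 cells changed]:
BBBBBBBB
BBBBBBBB
BBBBBBGB
BBBBBBBB
BBBBBBKB
BBBBBBKB
After op 4 paint(5,7,Y):
BBBBBBBB
BBBBBBBB
BBBBBBGB
BBBBBBBB
BBBBBBKB
BBBBBBKY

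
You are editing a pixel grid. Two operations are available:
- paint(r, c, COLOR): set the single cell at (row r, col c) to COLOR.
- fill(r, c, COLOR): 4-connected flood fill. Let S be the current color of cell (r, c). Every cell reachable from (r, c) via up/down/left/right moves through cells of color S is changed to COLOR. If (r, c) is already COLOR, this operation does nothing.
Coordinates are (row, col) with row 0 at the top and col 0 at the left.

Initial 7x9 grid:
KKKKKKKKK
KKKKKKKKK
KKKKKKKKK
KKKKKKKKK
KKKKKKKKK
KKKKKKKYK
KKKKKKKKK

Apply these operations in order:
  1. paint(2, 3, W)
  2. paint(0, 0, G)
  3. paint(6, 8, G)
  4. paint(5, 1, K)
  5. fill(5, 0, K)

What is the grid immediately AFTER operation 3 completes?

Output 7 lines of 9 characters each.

Answer: GKKKKKKKK
KKKKKKKKK
KKKWKKKKK
KKKKKKKKK
KKKKKKKKK
KKKKKKKYK
KKKKKKKKG

Derivation:
After op 1 paint(2,3,W):
KKKKKKKKK
KKKKKKKKK
KKKWKKKKK
KKKKKKKKK
KKKKKKKKK
KKKKKKKYK
KKKKKKKKK
After op 2 paint(0,0,G):
GKKKKKKKK
KKKKKKKKK
KKKWKKKKK
KKKKKKKKK
KKKKKKKKK
KKKKKKKYK
KKKKKKKKK
After op 3 paint(6,8,G):
GKKKKKKKK
KKKKKKKKK
KKKWKKKKK
KKKKKKKKK
KKKKKKKKK
KKKKKKKYK
KKKKKKKKG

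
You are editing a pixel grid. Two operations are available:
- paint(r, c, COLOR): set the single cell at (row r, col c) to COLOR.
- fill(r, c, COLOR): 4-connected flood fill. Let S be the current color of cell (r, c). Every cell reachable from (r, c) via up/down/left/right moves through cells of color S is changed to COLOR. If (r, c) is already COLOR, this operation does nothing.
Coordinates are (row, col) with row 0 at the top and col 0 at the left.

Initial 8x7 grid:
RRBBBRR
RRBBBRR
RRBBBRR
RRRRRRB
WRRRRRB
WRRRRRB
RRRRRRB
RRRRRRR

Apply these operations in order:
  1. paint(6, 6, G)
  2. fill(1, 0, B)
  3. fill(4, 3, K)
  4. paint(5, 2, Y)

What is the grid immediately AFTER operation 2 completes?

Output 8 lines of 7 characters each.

Answer: BBBBBBB
BBBBBBB
BBBBBBB
BBBBBBB
WBBBBBB
WBBBBBB
BBBBBBG
BBBBBBB

Derivation:
After op 1 paint(6,6,G):
RRBBBRR
RRBBBRR
RRBBBRR
RRRRRRB
WRRRRRB
WRRRRRB
RRRRRRG
RRRRRRR
After op 2 fill(1,0,B) [41 cells changed]:
BBBBBBB
BBBBBBB
BBBBBBB
BBBBBBB
WBBBBBB
WBBBBBB
BBBBBBG
BBBBBBB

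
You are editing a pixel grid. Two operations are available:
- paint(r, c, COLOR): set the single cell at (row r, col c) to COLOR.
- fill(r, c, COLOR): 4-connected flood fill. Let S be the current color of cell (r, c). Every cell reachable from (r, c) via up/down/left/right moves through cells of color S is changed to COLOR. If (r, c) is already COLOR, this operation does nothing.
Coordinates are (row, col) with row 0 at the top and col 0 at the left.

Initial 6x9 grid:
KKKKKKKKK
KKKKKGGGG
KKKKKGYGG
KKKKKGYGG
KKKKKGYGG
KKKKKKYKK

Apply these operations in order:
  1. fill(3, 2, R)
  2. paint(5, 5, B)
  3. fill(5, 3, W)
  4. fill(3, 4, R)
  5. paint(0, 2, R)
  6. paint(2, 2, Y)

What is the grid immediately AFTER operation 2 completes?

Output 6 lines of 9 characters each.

After op 1 fill(3,2,R) [35 cells changed]:
RRRRRRRRR
RRRRRGGGG
RRRRRGYGG
RRRRRGYGG
RRRRRGYGG
RRRRRRYKK
After op 2 paint(5,5,B):
RRRRRRRRR
RRRRRGGGG
RRRRRGYGG
RRRRRGYGG
RRRRRGYGG
RRRRRBYKK

Answer: RRRRRRRRR
RRRRRGGGG
RRRRRGYGG
RRRRRGYGG
RRRRRGYGG
RRRRRBYKK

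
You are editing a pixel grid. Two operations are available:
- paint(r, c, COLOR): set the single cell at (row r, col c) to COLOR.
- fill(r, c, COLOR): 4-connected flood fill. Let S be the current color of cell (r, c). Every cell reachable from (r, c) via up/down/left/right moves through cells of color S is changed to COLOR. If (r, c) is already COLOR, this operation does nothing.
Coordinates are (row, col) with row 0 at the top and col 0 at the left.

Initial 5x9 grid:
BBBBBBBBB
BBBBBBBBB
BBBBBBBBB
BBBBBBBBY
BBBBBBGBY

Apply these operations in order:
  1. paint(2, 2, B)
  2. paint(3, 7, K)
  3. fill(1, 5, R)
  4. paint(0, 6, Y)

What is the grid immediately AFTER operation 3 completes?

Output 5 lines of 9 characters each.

After op 1 paint(2,2,B):
BBBBBBBBB
BBBBBBBBB
BBBBBBBBB
BBBBBBBBY
BBBBBBGBY
After op 2 paint(3,7,K):
BBBBBBBBB
BBBBBBBBB
BBBBBBBBB
BBBBBBBKY
BBBBBBGBY
After op 3 fill(1,5,R) [40 cells changed]:
RRRRRRRRR
RRRRRRRRR
RRRRRRRRR
RRRRRRRKY
RRRRRRGBY

Answer: RRRRRRRRR
RRRRRRRRR
RRRRRRRRR
RRRRRRRKY
RRRRRRGBY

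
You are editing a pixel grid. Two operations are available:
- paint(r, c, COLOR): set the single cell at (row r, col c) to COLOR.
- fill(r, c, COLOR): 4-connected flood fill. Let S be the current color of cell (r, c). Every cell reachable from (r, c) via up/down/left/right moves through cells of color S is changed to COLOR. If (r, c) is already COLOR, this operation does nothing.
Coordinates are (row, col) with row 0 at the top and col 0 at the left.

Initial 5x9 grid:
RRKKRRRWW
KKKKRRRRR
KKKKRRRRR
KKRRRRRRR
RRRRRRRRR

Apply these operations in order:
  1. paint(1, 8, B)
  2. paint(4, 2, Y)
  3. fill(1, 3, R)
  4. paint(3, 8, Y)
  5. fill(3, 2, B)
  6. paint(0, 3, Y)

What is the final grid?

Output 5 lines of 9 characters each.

After op 1 paint(1,8,B):
RRKKRRRWW
KKKKRRRRB
KKKKRRRRR
KKRRRRRRR
RRRRRRRRR
After op 2 paint(4,2,Y):
RRKKRRRWW
KKKKRRRRB
KKKKRRRRR
KKRRRRRRR
RRYRRRRRR
After op 3 fill(1,3,R) [12 cells changed]:
RRRRRRRWW
RRRRRRRRB
RRRRRRRRR
RRRRRRRRR
RRYRRRRRR
After op 4 paint(3,8,Y):
RRRRRRRWW
RRRRRRRRB
RRRRRRRRR
RRRRRRRRY
RRYRRRRRR
After op 5 fill(3,2,B) [40 cells changed]:
BBBBBBBWW
BBBBBBBBB
BBBBBBBBB
BBBBBBBBY
BBYBBBBBB
After op 6 paint(0,3,Y):
BBBYBBBWW
BBBBBBBBB
BBBBBBBBB
BBBBBBBBY
BBYBBBBBB

Answer: BBBYBBBWW
BBBBBBBBB
BBBBBBBBB
BBBBBBBBY
BBYBBBBBB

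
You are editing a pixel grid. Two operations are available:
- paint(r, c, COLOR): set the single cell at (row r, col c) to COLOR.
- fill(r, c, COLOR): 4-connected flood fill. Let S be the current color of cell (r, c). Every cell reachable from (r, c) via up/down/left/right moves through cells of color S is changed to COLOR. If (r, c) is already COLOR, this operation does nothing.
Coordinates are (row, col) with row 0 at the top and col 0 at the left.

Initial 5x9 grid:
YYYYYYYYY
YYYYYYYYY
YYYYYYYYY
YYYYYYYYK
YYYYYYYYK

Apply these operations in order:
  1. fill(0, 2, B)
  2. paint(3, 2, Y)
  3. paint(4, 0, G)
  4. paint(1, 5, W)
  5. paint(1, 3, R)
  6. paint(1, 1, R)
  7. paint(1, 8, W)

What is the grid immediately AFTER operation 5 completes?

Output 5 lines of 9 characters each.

After op 1 fill(0,2,B) [43 cells changed]:
BBBBBBBBB
BBBBBBBBB
BBBBBBBBB
BBBBBBBBK
BBBBBBBBK
After op 2 paint(3,2,Y):
BBBBBBBBB
BBBBBBBBB
BBBBBBBBB
BBYBBBBBK
BBBBBBBBK
After op 3 paint(4,0,G):
BBBBBBBBB
BBBBBBBBB
BBBBBBBBB
BBYBBBBBK
GBBBBBBBK
After op 4 paint(1,5,W):
BBBBBBBBB
BBBBBWBBB
BBBBBBBBB
BBYBBBBBK
GBBBBBBBK
After op 5 paint(1,3,R):
BBBBBBBBB
BBBRBWBBB
BBBBBBBBB
BBYBBBBBK
GBBBBBBBK

Answer: BBBBBBBBB
BBBRBWBBB
BBBBBBBBB
BBYBBBBBK
GBBBBBBBK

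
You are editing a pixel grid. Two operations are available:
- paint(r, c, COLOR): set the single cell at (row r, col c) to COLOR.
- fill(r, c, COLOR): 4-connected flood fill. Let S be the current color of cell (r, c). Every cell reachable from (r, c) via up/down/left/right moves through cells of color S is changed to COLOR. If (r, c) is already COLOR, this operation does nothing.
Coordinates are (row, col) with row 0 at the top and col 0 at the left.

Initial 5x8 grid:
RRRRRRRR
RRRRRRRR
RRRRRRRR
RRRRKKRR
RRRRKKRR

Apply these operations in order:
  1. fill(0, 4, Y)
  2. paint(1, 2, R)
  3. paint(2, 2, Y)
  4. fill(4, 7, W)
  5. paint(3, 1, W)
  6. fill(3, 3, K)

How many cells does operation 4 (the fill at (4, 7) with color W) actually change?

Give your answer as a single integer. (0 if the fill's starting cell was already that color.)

Answer: 35

Derivation:
After op 1 fill(0,4,Y) [36 cells changed]:
YYYYYYYY
YYYYYYYY
YYYYYYYY
YYYYKKYY
YYYYKKYY
After op 2 paint(1,2,R):
YYYYYYYY
YYRYYYYY
YYYYYYYY
YYYYKKYY
YYYYKKYY
After op 3 paint(2,2,Y):
YYYYYYYY
YYRYYYYY
YYYYYYYY
YYYYKKYY
YYYYKKYY
After op 4 fill(4,7,W) [35 cells changed]:
WWWWWWWW
WWRWWWWW
WWWWWWWW
WWWWKKWW
WWWWKKWW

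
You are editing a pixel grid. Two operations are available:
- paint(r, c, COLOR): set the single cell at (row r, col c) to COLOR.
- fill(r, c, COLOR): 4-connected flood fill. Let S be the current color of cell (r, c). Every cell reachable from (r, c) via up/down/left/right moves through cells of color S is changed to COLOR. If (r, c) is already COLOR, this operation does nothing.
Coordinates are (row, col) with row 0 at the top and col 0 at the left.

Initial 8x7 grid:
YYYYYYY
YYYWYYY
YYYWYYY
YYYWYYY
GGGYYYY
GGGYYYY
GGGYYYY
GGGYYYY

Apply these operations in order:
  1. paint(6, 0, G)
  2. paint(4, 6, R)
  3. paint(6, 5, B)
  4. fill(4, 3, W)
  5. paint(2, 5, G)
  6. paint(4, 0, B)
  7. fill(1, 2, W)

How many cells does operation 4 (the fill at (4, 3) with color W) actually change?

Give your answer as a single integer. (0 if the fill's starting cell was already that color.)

Answer: 39

Derivation:
After op 1 paint(6,0,G):
YYYYYYY
YYYWYYY
YYYWYYY
YYYWYYY
GGGYYYY
GGGYYYY
GGGYYYY
GGGYYYY
After op 2 paint(4,6,R):
YYYYYYY
YYYWYYY
YYYWYYY
YYYWYYY
GGGYYYR
GGGYYYY
GGGYYYY
GGGYYYY
After op 3 paint(6,5,B):
YYYYYYY
YYYWYYY
YYYWYYY
YYYWYYY
GGGYYYR
GGGYYYY
GGGYYBY
GGGYYYY
After op 4 fill(4,3,W) [39 cells changed]:
WWWWWWW
WWWWWWW
WWWWWWW
WWWWWWW
GGGWWWR
GGGWWWW
GGGWWBW
GGGWWWW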